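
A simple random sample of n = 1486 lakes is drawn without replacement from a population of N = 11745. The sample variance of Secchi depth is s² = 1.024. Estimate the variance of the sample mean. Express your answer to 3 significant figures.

6.02 × 10^-4

Under SRS without replacement, Var(ȳ) = (1 − f)·s²/n with f = n/N = 1486/11745 = 0.12652192.
Var(ȳ) = (1 − 0.12652192)·1.024/1486 = 0.87347808·6.8909825 × 10^-4 = 6.0191221 × 10^-4.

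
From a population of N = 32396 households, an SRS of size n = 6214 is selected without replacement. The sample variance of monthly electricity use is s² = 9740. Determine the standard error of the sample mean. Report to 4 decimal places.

Under SRS without replacement, Var(ȳ) = (1 − f)·s²/n with f = n/N = 6214/32396 = 0.19181380.
Var(ȳ) = (1 − 0.19181380)·9740/6214 = 0.80818620·1.5674284 = 1.266774.
SE(ȳ) = √(1.266774) = 1.1255.

1.1255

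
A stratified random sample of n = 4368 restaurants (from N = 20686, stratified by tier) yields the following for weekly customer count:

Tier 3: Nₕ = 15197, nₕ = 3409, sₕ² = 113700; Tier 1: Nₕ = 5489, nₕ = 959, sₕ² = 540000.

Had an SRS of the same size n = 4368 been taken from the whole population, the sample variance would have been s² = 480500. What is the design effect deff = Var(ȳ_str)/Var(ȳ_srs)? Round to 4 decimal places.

Var(ȳ_str) = Σ Wₕ²(1−fₕ)sₕ²/nₕ with Wₕ = Nₕ/20686:
  Tier 3: (15197/20686)²·(1−3409/15197)·113700/3409 = 13.96299
  Tier 1: (5489/20686)²·(1−959/5489)·540000/959 = 32.720019
  → Var(ȳ_str) = 46.683009.
Var(ȳ_srs) = (1 − 4368/20686)·480500/4368 = 86.776308.
deff = 46.683009 / 86.776308 = 0.5380.

0.5380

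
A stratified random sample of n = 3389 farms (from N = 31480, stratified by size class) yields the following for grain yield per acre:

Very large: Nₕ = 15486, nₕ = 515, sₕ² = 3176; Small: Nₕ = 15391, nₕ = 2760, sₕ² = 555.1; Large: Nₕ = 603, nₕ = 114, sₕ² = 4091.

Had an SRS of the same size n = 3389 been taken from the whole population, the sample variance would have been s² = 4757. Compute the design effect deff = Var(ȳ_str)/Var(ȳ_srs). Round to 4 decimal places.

1.1919

Var(ȳ_str) = Σ Wₕ²(1−fₕ)sₕ²/nₕ with Wₕ = Nₕ/31480:
  Very large: (15486/31480)²·(1−515/15486)·3176/515 = 1.4427593
  Small: (15391/31480)²·(1−2760/15391)·555.1/2760 = 0.039454566
  Large: (603/31480)²·(1−114/603)·4091/114 = 0.010677789
  → Var(ȳ_str) = 1.4928917.
Var(ȳ_srs) = (1 − 3389/31480)·4757/3389 = 1.2525471.
deff = 1.4928917 / 1.2525471 = 1.1919.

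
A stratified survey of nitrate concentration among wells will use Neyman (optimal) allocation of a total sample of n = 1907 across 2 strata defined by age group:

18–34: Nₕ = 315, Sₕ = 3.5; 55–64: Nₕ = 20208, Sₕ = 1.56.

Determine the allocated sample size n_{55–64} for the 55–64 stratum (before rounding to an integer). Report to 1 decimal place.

1842.6

Neyman allocation: nₕ = n·NₕSₕ / Σⱼ NⱼSⱼ.
Σ NⱼSⱼ = 315·3.5 + 20208·1.56 = 32626.98.
n_{55–64} = 1907·20208·1.56 / 32626.98 = 1842.6.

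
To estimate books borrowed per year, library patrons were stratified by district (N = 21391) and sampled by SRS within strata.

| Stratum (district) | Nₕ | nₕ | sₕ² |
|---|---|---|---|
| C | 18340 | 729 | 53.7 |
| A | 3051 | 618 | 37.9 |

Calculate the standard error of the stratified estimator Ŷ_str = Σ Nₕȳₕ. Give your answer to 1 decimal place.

4924.1

Var(Ŷ_str) = Σₕ Nₕ²(1 − fₕ)sₕ²/nₕ.
C: 18340²·(1 − 729/18340)·53.7/729 = 2.3791954 × 10^7.
A: 3051²·(1 − 618/3051)·37.9/618 = 455234.38.
Sum = 2.4247188 × 10^7.
SE = √(2.4247188 × 10^7) = 4924.1.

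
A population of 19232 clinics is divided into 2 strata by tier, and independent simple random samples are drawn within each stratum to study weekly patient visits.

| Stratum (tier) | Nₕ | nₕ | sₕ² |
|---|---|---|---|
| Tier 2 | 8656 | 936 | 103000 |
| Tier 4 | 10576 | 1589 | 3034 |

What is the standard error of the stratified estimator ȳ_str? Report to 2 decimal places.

Var(ȳ_str) = Σₕ Wₕ²(1 − fₕ)sₕ²/nₕ with Wₕ = Nₕ/N, N = 19232.
Tier 2: Wₕ = 0.45008319; term = 0.45008319²·(1 − 0.10813309)·103000/936 = 19.881403.
Tier 4: Wₕ = 0.54991681; term = 0.54991681²·(1 − 0.15024584)·3034/1589 = 0.49065809.
Sum = 20.372061.
SE = √(20.372061) = 4.51.

4.51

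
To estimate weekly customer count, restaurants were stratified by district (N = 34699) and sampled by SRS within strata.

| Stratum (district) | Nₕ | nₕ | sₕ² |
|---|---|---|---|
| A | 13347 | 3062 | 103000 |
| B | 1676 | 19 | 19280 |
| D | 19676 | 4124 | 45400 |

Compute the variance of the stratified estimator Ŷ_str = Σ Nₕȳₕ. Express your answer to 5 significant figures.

Var(Ŷ_str) = Σₕ Nₕ²(1 − fₕ)sₕ²/nₕ.
A: 13347²·(1 − 3062/13347)·103000/3062 = 4.6176392 × 10^9.
B: 1676²·(1 − 19/1676)·19280/19 = 2.8180582 × 10^9.
D: 19676²·(1 − 4124/19676)·45400/4124 = 3.3686839 × 10^9.
Sum = 1.0804381 × 10^10.

1.0804 × 10^10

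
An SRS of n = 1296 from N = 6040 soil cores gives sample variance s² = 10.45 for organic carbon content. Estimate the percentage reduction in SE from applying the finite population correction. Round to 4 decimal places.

f = n/N = 1296/6040 = 0.21456954.
SE_no-fpc = √(s²/n) = 0.089795722; SE_fpc = √((1−f)s²/n) = 0.079581023.
Ratio = √(1−f) = 0.88624515. Reduction = 100·(1 − 0.88624515) = 11.3755%.

11.3755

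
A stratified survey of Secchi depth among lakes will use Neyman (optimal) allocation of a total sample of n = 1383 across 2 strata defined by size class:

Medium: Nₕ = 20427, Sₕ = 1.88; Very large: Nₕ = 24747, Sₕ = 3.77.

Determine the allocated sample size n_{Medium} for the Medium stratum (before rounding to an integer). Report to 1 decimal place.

403.3

Neyman allocation: nₕ = n·NₕSₕ / Σⱼ NⱼSⱼ.
Σ NⱼSⱼ = 20427·1.88 + 24747·3.77 = 131698.95.
n_{Medium} = 1383·20427·1.88 / 131698.95 = 403.3.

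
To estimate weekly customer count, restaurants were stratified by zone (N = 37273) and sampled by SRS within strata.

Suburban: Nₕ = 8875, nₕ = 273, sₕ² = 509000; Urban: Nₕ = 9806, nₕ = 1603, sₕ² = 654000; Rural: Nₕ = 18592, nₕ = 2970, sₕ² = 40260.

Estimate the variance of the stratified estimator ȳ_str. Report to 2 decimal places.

Var(ȳ_str) = Σₕ Wₕ²(1 − fₕ)sₕ²/nₕ with Wₕ = Nₕ/N, N = 37273.
Suburban: Wₕ = 0.23810801; term = 0.23810801²·(1 − 0.03076056)·509000/273 = 102.45525.
Urban: Wₕ = 0.26308588; term = 0.26308588²·(1 − 0.16347134)·654000/1603 = 23.622188.
Rural: Wₕ = 0.49880611; term = 0.49880611²·(1 − 0.15974613)·40260/2970 = 2.8339447.
Sum = 128.91138.

128.91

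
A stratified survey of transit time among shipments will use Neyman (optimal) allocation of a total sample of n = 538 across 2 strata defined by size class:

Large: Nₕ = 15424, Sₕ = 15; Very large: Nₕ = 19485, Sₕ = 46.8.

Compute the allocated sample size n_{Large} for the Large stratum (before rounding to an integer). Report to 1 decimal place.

108.9

Neyman allocation: nₕ = n·NₕSₕ / Σⱼ NⱼSⱼ.
Σ NⱼSⱼ = 15424·15 + 19485·46.8 = 1.143258 × 10^6.
n_{Large} = 538·15424·15 / (1.143258 × 10^6) = 108.9.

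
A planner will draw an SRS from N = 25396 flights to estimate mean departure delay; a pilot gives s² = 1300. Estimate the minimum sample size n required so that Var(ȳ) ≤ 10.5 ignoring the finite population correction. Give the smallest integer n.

Without fpc, n₀ = s²/D = 1300/10.5 = 123.8095.
Rounding up, n = 124.

124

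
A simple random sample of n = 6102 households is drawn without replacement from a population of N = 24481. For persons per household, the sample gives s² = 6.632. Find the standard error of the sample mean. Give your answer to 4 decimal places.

Under SRS without replacement, Var(ȳ) = (1 − f)·s²/n with f = n/N = 6102/24481 = 0.24925452.
Var(ȳ) = (1 − 0.24925452)·6.632/6102 = 0.75074548·0.0010868568 = 8.159528 × 10^-4.
SE(ȳ) = √(8.159528 × 10^-4) = 0.0286.

0.0286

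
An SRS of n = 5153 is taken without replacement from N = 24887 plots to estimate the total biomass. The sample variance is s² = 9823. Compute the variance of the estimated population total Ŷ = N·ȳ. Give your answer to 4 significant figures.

Var(Ŷ) = N²·Var(ȳ) = N²·(1 − n/N)·s²/n.
f = 5153/24887 = 0.20705589; Var(ȳ) = 0.79294411·9823/5153 = 1.5115641.
Var(Ŷ) = 24887² · 1.5115641 = 9.3620653 × 10^8.

9.362 × 10^8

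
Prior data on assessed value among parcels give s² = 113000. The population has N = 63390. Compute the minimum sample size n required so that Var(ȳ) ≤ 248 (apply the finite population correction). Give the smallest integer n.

Without fpc, n₀ = s²/D = 113000/248 = 455.6452.
With fpc, (1 − n/N)·s²/n ≤ D requires n ≥ n₀/(1 + n₀/N) = 455.6452/(1 + 455.6452/63390) = 452.3934.
Rounding up, n = 453.

453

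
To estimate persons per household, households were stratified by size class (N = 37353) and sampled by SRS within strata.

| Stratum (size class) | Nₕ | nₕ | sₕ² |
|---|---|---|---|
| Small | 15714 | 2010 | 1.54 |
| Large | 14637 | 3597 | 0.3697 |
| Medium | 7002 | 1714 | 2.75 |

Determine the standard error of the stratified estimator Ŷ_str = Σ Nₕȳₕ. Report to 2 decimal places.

490.92

Var(Ŷ_str) = Σₕ Nₕ²(1 − fₕ)sₕ²/nₕ.
Small: 15714²·(1 − 2010/15714)·1.54/2010 = 164990.43.
Large: 14637²·(1 − 3597/14637)·0.3697/3597 = 16608.49.
Medium: 7002²·(1 − 1714/7002)·2.75/1714 = 59406.7.
Sum = 241005.62.
SE = √(241005.62) = 490.92.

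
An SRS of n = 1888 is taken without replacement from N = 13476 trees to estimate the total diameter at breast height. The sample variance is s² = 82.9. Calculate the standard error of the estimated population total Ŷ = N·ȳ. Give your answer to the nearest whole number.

Var(Ŷ) = N²·Var(ȳ) = N²·(1 − n/N)·s²/n.
f = 1888/13476 = 0.14010092; Var(ȳ) = 0.85989908·82.9/1888 = 0.037757221.
Var(Ŷ) = 13476² · 0.037757221 = 6.8568086 × 10^6.
SE(Ŷ) = √(6.8568086 × 10^6) = 2619.

2619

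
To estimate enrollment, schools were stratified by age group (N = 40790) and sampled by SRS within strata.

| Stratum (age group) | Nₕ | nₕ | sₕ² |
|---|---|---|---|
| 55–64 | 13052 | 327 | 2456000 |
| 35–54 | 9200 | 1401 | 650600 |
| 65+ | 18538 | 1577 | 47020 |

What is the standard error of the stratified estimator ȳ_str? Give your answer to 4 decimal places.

Var(ȳ_str) = Σₕ Wₕ²(1 − fₕ)sₕ²/nₕ with Wₕ = Nₕ/N, N = 40790.
55–64: Wₕ = 0.31998039; term = 0.31998039²·(1 − 0.02505363)·2456000/327 = 749.73547.
35–54: Wₕ = 0.22554548; term = 0.22554548²·(1 − 0.15228261)·650600/1401 = 20.026048.
65+: Wₕ = 0.45447414; term = 0.45447414²·(1 − 0.08506851)·47020/1577 = 5.634532.
Sum = 775.39605.
SE = √(775.39605) = 27.8459.

27.8459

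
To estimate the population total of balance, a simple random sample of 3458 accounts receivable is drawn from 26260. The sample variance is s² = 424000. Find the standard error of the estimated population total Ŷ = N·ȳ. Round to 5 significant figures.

Var(Ŷ) = N²·Var(ȳ) = N²·(1 − n/N)·s²/n.
f = 3458/26260 = 0.13168317; Var(ȳ) = 0.86831683·424000/3458 = 106.468.
Var(Ŷ) = 26260² · 106.468 = 7.3419013 × 10^10.
SE(Ŷ) = √(7.3419013 × 10^10) = 270960.

270960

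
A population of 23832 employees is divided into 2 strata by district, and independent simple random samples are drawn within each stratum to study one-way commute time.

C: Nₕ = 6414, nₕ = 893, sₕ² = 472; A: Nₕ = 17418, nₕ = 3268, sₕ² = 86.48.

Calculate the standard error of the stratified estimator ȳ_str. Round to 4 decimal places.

0.2108

Var(ȳ_str) = Σₕ Wₕ²(1 − fₕ)sₕ²/nₕ with Wₕ = Nₕ/N, N = 23832.
C: Wₕ = 0.26913394; term = 0.26913394²·(1 − 0.13922669)·472/893 = 0.032954617.
A: Wₕ = 0.73086606; term = 0.73086606²·(1 − 0.18762200)·86.48/3268 = 0.011483318.
Sum = 0.044437935.
SE = √(0.044437935) = 0.2108.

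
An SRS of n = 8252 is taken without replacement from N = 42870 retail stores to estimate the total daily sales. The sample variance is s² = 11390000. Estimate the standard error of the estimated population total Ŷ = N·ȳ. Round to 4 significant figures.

Var(Ŷ) = N²·Var(ȳ) = N²·(1 − n/N)·s²/n.
f = 8252/42870 = 0.19248892; Var(ȳ) = 0.80751108·11390000/8252 = 1114.5845.
Var(Ŷ) = 42870² · 1114.5845 = 2.0484245 × 10^12.
SE(Ŷ) = √(2.0484245 × 10^12) = 1.431 × 10^6.

1.431 × 10^6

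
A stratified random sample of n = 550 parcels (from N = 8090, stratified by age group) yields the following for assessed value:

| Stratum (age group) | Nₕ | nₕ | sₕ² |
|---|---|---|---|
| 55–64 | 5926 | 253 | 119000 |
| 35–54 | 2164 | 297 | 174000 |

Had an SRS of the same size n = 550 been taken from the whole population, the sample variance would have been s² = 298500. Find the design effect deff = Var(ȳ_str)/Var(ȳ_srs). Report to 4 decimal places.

0.5491

Var(ȳ_str) = Σ Wₕ²(1−fₕ)sₕ²/nₕ with Wₕ = Nₕ/8090:
  55–64: (5926/8090)²·(1−253/5926)·119000/253 = 241.60384
  35–54: (2164/8090)²·(1−297/2164)·174000/297 = 36.165738
  → Var(ȳ_str) = 277.76958.
Var(ȳ_srs) = (1 − 550/8090)·298500/550 = 505.82987.
deff = 277.76958 / 505.82987 = 0.5491.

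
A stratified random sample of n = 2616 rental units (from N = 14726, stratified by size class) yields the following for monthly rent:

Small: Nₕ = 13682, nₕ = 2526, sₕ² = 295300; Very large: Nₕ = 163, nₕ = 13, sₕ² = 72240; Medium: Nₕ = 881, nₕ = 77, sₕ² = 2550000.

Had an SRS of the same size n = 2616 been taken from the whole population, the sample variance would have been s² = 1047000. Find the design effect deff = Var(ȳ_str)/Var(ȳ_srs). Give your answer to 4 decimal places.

0.5806

Var(ȳ_str) = Σ Wₕ²(1−fₕ)sₕ²/nₕ with Wₕ = Nₕ/14726:
  Small: (13682/14726)²·(1−2526/13682)·295300/2526 = 82.284607
  Very large: (163/14726)²·(1−13/163)·72240/13 = 0.62653258
  Medium: (881/14726)²·(1−77/881)·2550000/77 = 108.17124
  → Var(ȳ_str) = 191.08238.
Var(ȳ_srs) = (1 − 2616/14726)·1047000/2616 = 329.13062.
deff = 191.08238 / 329.13062 = 0.5806.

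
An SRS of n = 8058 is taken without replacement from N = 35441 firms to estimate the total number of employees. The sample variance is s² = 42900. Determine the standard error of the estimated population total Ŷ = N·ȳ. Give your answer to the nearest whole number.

71880

Var(Ŷ) = N²·Var(ȳ) = N²·(1 − n/N)·s²/n.
f = 8058/35441 = 0.22736379; Var(ȳ) = 0.77263621·42900/8058 = 4.1134393.
Var(Ŷ) = 35441² · 4.1134393 = 5.166745 × 10^9.
SE(Ŷ) = √(5.166745 × 10^9) = 71880.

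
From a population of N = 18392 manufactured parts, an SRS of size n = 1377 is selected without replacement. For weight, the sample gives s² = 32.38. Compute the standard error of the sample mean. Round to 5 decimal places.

Under SRS without replacement, Var(ȳ) = (1 − f)·s²/n with f = n/N = 1377/18392 = 0.07486951.
Var(ȳ) = (1 − 0.07486951)·32.38/1377 = 0.92513049·0.023514887 = 0.021754339.
SE(ȳ) = √(0.021754339) = 0.14749.

0.14749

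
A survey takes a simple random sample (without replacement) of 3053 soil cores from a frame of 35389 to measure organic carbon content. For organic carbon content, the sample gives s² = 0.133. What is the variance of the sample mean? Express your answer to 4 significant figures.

3.981 × 10^-5

Under SRS without replacement, Var(ȳ) = (1 − f)·s²/n with f = n/N = 3053/35389 = 0.08626974.
Var(ȳ) = (1 − 0.08626974)·0.133/3053 = 0.91373026·4.3563708 × 10^-5 = 3.9805478 × 10^-5.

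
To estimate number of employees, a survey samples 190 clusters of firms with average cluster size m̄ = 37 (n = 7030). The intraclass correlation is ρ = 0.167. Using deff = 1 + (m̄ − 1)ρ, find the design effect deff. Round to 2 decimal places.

deff = 1 + (37 − 1)·0.167 = 1 + 6.012 = 7.012.

7.01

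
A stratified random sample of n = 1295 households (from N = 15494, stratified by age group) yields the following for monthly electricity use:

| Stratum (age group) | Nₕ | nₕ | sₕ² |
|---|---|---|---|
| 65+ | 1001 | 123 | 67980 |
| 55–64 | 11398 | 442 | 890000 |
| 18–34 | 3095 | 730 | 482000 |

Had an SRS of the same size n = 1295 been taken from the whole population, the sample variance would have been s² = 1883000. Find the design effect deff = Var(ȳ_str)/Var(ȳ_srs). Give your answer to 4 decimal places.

Var(ȳ_str) = Σ Wₕ²(1−fₕ)sₕ²/nₕ with Wₕ = Nₕ/15494:
  65+: (1001/15494)²·(1−123/1001)·67980/123 = 2.0233804
  55–64: (11398/15494)²·(1−442/11398)·890000/442 = 1047.4211
  18–34: (3095/15494)²·(1−730/3095)·482000/730 = 20.13209
  → Var(ȳ_str) = 1069.5766.
Var(ȳ_srs) = (1 − 1295/15494)·1883000/1295 = 1332.5231.
deff = 1069.5766 / 1332.5231 = 0.8027.

0.8027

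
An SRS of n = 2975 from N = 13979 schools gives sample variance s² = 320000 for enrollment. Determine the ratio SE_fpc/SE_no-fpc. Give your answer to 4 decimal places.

0.8872

f = n/N = 2975/13979 = 0.21281923.
SE_no-fpc = √(s²/n) = 10.37126; SE_fpc = √((1−f)s²/n) = 9.2017142.
Ratio = √(1−f) = 0.88723208.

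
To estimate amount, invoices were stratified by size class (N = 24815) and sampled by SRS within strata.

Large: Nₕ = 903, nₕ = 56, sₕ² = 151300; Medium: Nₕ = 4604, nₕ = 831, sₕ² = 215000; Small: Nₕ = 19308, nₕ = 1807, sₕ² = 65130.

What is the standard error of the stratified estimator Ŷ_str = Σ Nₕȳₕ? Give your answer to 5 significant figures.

136890

Var(Ŷ_str) = Σₕ Nₕ²(1 − fₕ)sₕ²/nₕ.
Large: 903²·(1 − 56/903)·151300/56 = 2.0664365 × 10^9.
Medium: 4604²·(1 − 831/4604)·215000/831 = 4.4942741 × 10^9.
Small: 19308²·(1 − 1807/19308)·65130/1807 = 1.2179321 × 10^10.
Sum = 1.8740032 × 10^10.
SE = √(1.8740032 × 10^10) = 136890.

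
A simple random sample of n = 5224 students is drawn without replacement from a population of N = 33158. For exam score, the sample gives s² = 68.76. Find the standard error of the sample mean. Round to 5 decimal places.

Under SRS without replacement, Var(ȳ) = (1 − f)·s²/n with f = n/N = 5224/33158 = 0.15754871.
Var(ȳ) = (1 − 0.15754871)·68.76/5224 = 0.84245129·0.013162328 = 0.01108862.
SE(ȳ) = √(0.01108862) = 0.10530.

0.10530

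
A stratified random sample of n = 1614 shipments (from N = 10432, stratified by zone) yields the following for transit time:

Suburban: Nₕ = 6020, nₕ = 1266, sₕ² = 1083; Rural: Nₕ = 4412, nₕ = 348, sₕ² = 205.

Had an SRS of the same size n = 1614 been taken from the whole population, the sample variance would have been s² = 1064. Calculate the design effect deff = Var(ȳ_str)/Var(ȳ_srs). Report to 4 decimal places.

Var(ȳ_str) = Σ Wₕ²(1−fₕ)sₕ²/nₕ with Wₕ = Nₕ/10432:
  Suburban: (6020/10432)²·(1−1266/6020)·1083/1266 = 0.22496516
  Rural: (4412/10432)²·(1−348/4412)·205/348 = 0.097057402
  → Var(ȳ_str) = 0.32202256.
Var(ȳ_srs) = (1 − 1614/10432)·1064/1614 = 0.55723786.
deff = 0.32202256 / 0.55723786 = 0.5779.

0.5779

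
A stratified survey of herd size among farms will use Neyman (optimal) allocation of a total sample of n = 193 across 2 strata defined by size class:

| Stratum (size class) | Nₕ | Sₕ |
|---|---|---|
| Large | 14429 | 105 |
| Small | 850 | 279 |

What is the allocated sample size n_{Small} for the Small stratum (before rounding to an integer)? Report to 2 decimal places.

Neyman allocation: nₕ = n·NₕSₕ / Σⱼ NⱼSⱼ.
Σ NⱼSⱼ = 14429·105 + 850·279 = 1.752195 × 10^6.
n_{Small} = 193·850·279 / (1.752195 × 10^6) = 26.12.

26.12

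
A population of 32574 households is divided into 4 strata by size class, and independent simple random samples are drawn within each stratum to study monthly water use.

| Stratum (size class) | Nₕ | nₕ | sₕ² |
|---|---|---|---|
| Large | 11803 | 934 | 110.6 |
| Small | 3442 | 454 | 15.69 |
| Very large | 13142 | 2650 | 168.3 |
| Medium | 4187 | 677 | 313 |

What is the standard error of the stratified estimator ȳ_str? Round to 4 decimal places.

0.1712

Var(ȳ_str) = Σₕ Wₕ²(1 − fₕ)sₕ²/nₕ with Wₕ = Nₕ/N, N = 32574.
Large: Wₕ = 0.36234420; term = 0.36234420²·(1 − 0.07913242)·110.6/934 = 0.014316869.
Small: Wₕ = 0.10566710; term = 0.10566710²·(1 − 0.13190006)·15.69/454 = 3.3497806 × 10^-4.
Very large: Wₕ = 0.40345060; term = 0.40345060²·(1 − 0.20164359)·168.3/2650 = 0.0082530752.
Medium: Wₕ = 0.12853810; term = 0.12853810²·(1 − 0.16169095)·313/677 = 0.0064035907.
Sum = 0.029308513.
SE = √(0.029308513) = 0.1712.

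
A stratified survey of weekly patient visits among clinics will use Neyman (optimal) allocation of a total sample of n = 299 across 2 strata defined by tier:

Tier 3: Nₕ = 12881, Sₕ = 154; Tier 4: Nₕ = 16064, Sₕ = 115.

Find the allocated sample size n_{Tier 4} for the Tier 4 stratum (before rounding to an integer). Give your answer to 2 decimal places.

144.18

Neyman allocation: nₕ = n·NₕSₕ / Σⱼ NⱼSⱼ.
Σ NⱼSⱼ = 12881·154 + 16064·115 = 3.831034 × 10^6.
n_{Tier 4} = 299·16064·115 / (3.831034 × 10^6) = 144.18.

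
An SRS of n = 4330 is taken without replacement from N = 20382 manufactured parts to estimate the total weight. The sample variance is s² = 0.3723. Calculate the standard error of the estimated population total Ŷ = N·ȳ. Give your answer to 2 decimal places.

167.72

Var(Ŷ) = N²·Var(ȳ) = N²·(1 − n/N)·s²/n.
f = 4330/20382 = 0.21244235; Var(ȳ) = 0.78755765·0.3723/4330 = 6.7715407 × 10^-5.
Var(Ŷ) = 20382² · (6.7715407 × 10^-5) = 28130.736.
SE(Ŷ) = √(28130.736) = 167.72.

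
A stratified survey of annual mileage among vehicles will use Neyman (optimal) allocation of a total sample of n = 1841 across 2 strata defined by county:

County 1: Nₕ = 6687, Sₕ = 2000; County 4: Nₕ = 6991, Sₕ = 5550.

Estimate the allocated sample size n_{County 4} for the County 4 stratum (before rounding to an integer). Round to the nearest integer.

1369

Neyman allocation: nₕ = n·NₕSₕ / Σⱼ NⱼSⱼ.
Σ NⱼSⱼ = 6687·2000 + 6991·5550 = 5.217405 × 10^7.
n_{County 4} = 1841·6991·5550 / (5.217405 × 10^7) = 1369.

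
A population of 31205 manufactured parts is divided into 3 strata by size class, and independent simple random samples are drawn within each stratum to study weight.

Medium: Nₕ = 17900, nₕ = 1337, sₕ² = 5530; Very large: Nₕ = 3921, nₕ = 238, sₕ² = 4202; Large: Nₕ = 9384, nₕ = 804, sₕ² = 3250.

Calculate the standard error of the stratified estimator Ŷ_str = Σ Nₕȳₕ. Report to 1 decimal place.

Var(Ŷ_str) = Σₕ Nₕ²(1 − fₕ)sₕ²/nₕ.
Medium: 17900²·(1 − 1337/17900)·5530/1337 = 1.226269 × 10^9.
Very large: 3921²·(1 − 238/3921)·4202/238 = 2.5496329 × 10^8.
Large: 9384²·(1 − 804/9384)·3250/804 = 3.2546373 × 10^8.
Sum = 1.806696 × 10^9.
SE = √(1.806696 × 10^9) = 42505.2.

42505.2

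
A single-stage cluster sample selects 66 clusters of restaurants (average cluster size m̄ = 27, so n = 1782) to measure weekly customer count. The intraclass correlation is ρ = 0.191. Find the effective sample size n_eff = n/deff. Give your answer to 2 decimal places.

deff = 1 + (27 − 1)·0.191 = 1 + 4.966 = 5.966.
n_eff = 1782 / 5.966 = 298.69.

298.69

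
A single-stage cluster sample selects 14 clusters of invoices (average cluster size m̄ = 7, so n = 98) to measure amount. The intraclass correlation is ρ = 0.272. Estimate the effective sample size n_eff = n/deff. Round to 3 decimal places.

deff = 1 + (7 − 1)·0.272 = 1 + 1.632 = 2.632.
n_eff = 98 / 2.632 = 37.234.

37.234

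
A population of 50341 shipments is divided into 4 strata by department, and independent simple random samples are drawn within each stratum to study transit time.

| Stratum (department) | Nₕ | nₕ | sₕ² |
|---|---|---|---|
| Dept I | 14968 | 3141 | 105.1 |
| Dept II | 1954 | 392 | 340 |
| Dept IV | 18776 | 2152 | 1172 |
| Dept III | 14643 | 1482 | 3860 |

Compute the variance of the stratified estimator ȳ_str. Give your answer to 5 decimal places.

Var(ȳ_str) = Σₕ Wₕ²(1 − fₕ)sₕ²/nₕ with Wₕ = Nₕ/N, N = 50341.
Dept I: Wₕ = 0.29733219; term = 0.29733219²·(1 − 0.20984768)·105.1/3141 = 0.0023373808.
Dept II: Wₕ = 0.03881528; term = 0.03881528²·(1 − 0.20061412)·340/392 = 0.0010446114.
Dept IV: Wₕ = 0.37297630; term = 0.37297630²·(1 − 0.11461440)·1172/2152 = 0.067078026.
Dept III: Wₕ = 0.29087622; term = 0.29087622²·(1 − 0.10120877)·3860/1482 = 0.19806803.
Sum = 0.26852805.

0.26853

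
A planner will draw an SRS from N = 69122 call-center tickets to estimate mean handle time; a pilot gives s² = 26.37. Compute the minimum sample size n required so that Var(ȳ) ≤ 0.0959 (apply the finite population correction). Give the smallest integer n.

Without fpc, n₀ = s²/D = 26.37/0.0959 = 274.9739.
With fpc, (1 − n/N)·s²/n ≤ D requires n ≥ n₀/(1 + n₀/N) = 274.9739/(1 + 274.9739/69122) = 273.8844.
Rounding up, n = 274.

274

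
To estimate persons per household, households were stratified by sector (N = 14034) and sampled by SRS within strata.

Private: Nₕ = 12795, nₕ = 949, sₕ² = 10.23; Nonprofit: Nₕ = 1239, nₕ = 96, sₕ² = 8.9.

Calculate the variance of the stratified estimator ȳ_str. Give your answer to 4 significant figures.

Var(ȳ_str) = Σₕ Wₕ²(1 − fₕ)sₕ²/nₕ with Wₕ = Nₕ/N, N = 14034.
Private: Wₕ = 0.91171441; term = 0.91171441²·(1 − 0.07416960)·10.23/949 = 0.0082958042.
Nonprofit: Wₕ = 0.08828559; term = 0.08828559²·(1 − 0.07748184)·8.9/96 = 6.6661237 × 10^-4.
Sum = 0.0089624166.

0.008962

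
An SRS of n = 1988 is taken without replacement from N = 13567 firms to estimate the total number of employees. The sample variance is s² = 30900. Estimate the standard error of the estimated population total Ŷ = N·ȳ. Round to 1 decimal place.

Var(Ŷ) = N²·Var(ȳ) = N²·(1 − n/N)·s²/n.
f = 1988/13567 = 0.14653203; Var(ȳ) = 0.85346797·30900/1988 = 13.265674.
Var(Ŷ) = 13567² · 13.265674 = 2.4417262 × 10^9.
SE(Ŷ) = √(2.4417262 × 10^9) = 49413.8.

49413.8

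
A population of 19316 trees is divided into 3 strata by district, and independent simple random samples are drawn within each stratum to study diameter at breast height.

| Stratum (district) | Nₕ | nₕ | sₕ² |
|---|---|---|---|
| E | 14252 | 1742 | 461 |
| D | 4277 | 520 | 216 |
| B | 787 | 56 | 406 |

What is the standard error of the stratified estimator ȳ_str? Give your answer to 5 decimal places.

0.39437

Var(ȳ_str) = Σₕ Wₕ²(1 − fₕ)sₕ²/nₕ with Wₕ = Nₕ/N, N = 19316.
E: Wₕ = 0.73783392; term = 0.73783392²·(1 − 0.12222846)·461/1742 = 0.12645951.
D: Wₕ = 0.22142265; term = 0.22142265²·(1 − 0.12158055)·216/520 = 0.017889428.
B: Wₕ = 0.04074343; term = 0.04074343²·(1 − 0.07115629)·406/56 = 0.011178814.
Sum = 0.15552775.
SE = √(0.15552775) = 0.39437.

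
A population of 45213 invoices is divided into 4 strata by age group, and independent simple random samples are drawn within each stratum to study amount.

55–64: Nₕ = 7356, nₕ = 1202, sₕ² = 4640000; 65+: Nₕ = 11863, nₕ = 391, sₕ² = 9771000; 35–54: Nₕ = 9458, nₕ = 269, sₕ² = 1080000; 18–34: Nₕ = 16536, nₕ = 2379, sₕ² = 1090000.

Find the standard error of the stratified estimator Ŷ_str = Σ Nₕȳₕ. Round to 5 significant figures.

Var(Ŷ_str) = Σₕ Nₕ²(1 − fₕ)sₕ²/nₕ.
55–64: 7356²·(1 − 1202/7356)·4640000/1202 = 1.7474821 × 10^11.
65+: 11863²·(1 − 391/11863)·9771000/391 = 3.4009162 × 10^12.
35–54: 9458²·(1 − 269/9458)·1080000/269 = 3.4893058 × 10^11.
18–34: 16536²·(1 − 2379/16536)·1090000/2379 = 1.07259 × 10^11.
Sum = 4.031854 × 10^12.
SE = √(4.031854 × 10^12) = 2.0079 × 10^6.

2.0079 × 10^6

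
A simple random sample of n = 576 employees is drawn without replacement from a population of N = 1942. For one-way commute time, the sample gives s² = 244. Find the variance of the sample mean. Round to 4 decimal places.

Under SRS without replacement, Var(ȳ) = (1 − f)·s²/n with f = n/N = 576/1942 = 0.29660144.
Var(ȳ) = (1 − 0.29660144)·244/576 = 0.70339856·0.42361111 = 0.29796744.

0.2980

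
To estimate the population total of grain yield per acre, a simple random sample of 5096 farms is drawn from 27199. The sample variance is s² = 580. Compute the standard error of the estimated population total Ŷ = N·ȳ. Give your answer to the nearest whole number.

Var(Ŷ) = N²·Var(ȳ) = N²·(1 − n/N)·s²/n.
f = 5096/27199 = 0.18735983; Var(ȳ) = 0.81264017·580/5096 = 0.092490443.
Var(Ŷ) = 27199² · 0.092490443 = 6.8423098 × 10^7.
SE(Ŷ) = √(6.8423098 × 10^7) = 8272.

8272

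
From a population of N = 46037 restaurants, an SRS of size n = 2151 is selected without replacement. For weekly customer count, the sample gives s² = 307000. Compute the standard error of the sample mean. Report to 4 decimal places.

11.6643

Under SRS without replacement, Var(ȳ) = (1 − f)·s²/n with f = n/N = 2151/46037 = 0.04672329.
Var(ȳ) = (1 − 0.04672329)·307000/2151 = 0.95327671·142.72431 = 136.05577.
SE(ȳ) = √(136.05577) = 11.6643.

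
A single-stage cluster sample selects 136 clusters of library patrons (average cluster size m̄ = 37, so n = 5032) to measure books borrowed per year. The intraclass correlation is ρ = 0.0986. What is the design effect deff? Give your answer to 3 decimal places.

4.550

deff = 1 + (37 − 1)·0.0986 = 1 + 3.5496 = 4.5496.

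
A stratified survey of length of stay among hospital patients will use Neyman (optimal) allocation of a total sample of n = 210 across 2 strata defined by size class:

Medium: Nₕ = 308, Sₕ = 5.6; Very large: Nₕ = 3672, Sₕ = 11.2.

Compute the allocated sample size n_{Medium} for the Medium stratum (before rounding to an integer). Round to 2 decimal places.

Neyman allocation: nₕ = n·NₕSₕ / Σⱼ NⱼSⱼ.
Σ NⱼSⱼ = 308·5.6 + 3672·11.2 = 42851.2.
n_{Medium} = 210·308·5.6 / 42851.2 = 8.45.

8.45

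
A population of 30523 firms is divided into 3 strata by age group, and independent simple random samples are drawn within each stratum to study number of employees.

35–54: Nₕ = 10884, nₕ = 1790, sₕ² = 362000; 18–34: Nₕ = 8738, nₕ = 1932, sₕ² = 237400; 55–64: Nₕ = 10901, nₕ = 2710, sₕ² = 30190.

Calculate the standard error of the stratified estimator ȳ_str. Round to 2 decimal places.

Var(ȳ_str) = Σₕ Wₕ²(1 − fₕ)sₕ²/nₕ with Wₕ = Nₕ/N, N = 30523.
35–54: Wₕ = 0.35658356; term = 0.35658356²·(1 − 0.16446160)·362000/1790 = 21.485457.
18–34: Wₕ = 0.28627592; term = 0.28627592²·(1 − 0.22110323)·237400/1932 = 7.8437392.
55–64: Wₕ = 0.35714052; term = 0.35714052²·(1 − 0.24860105)·30190/2710 = 1.0676838.
Sum = 30.39688.
SE = √(30.39688) = 5.51.

5.51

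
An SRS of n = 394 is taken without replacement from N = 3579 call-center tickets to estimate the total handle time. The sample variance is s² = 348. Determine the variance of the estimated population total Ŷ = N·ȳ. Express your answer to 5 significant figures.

1.0068 × 10^7

Var(Ŷ) = N²·Var(ȳ) = N²·(1 − n/N)·s²/n.
f = 394/3579 = 0.11008662; Var(ȳ) = 0.88991338·348/394 = 0.78601487.
Var(Ŷ) = 3579² · 0.78601487 = 1.0068254 × 10^7.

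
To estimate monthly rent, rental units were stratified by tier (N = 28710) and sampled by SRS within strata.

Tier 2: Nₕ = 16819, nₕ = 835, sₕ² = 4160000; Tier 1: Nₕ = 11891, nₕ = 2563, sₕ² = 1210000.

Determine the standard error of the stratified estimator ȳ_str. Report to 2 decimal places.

41.09

Var(ȳ_str) = Σₕ Wₕ²(1 − fₕ)sₕ²/nₕ with Wₕ = Nₕ/N, N = 28710.
Tier 2: Wₕ = 0.58582375; term = 0.58582375²·(1 − 0.04964623)·4160000/835 = 1624.898.
Tier 1: Wₕ = 0.41417625; term = 0.41417625²·(1 − 0.21554117)·1210000/2563 = 63.529772.
Sum = 1688.4278.
SE = √(1688.4278) = 41.09.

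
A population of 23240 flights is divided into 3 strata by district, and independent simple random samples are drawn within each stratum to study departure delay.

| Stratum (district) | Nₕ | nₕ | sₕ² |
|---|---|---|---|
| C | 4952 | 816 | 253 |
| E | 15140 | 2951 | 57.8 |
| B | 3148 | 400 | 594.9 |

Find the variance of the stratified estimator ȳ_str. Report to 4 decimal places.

0.0423

Var(ȳ_str) = Σₕ Wₕ²(1 − fₕ)sₕ²/nₕ with Wₕ = Nₕ/N, N = 23240.
C: Wₕ = 0.21308090; term = 0.21308090²·(1 − 0.16478191)·253/816 = 0.011757616.
E: Wₕ = 0.65146299; term = 0.65146299²·(1 − 0.19491413)·57.8/2951 = 0.006692376.
B: Wₕ = 0.13545611; term = 0.13545611²·(1 − 0.12706480)·594.9/400 = 0.023821175.
Sum = 0.042271167.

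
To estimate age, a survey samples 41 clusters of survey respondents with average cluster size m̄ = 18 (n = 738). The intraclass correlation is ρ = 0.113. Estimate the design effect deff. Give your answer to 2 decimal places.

2.92

deff = 1 + (18 − 1)·0.113 = 1 + 1.921 = 2.921.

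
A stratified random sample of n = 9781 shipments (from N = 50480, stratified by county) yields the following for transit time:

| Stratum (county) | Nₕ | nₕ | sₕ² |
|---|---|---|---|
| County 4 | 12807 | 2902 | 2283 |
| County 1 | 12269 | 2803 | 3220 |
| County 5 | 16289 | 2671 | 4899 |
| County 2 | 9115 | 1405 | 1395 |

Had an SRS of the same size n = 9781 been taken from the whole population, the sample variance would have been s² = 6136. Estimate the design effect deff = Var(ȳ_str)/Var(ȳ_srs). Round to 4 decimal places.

0.5508

Var(ȳ_str) = Σ Wₕ²(1−fₕ)sₕ²/nₕ with Wₕ = Nₕ/50480:
  County 4: (12807/50480)²·(1−2902/12807)·2283/2902 = 0.039162617
  County 1: (12269/50480)²·(1−2803/12269)·3220/2803 = 0.052356397
  County 5: (16289/50480)²·(1−2671/16289)·4899/2671 = 0.15966238
  County 2: (9115/50480)²·(1−1405/9115)·1395/1405 = 0.02738232
  → Var(ȳ_str) = 0.27856371.
Var(ȳ_srs) = (1 − 9781/50480)·6136/9781 = 0.50578563.
deff = 0.27856371 / 0.50578563 = 0.5508.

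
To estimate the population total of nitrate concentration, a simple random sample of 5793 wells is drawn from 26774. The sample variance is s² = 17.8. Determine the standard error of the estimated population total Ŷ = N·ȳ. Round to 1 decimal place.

Var(Ŷ) = N²·Var(ȳ) = N²·(1 − n/N)·s²/n.
f = 5793/26774 = 0.21636662; Var(ȳ) = 0.78363338·17.8/5793 = 0.0024078498.
Var(Ŷ) = 26774² · 0.0024078498 = 1.7260601 × 10^6.
SE(Ŷ) = √(1.7260601 × 10^6) = 1313.8.

1313.8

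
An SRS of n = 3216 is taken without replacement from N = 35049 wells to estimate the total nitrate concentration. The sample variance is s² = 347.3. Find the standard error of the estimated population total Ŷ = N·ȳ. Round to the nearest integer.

10977

Var(Ŷ) = N²·Var(ȳ) = N²·(1 − n/N)·s²/n.
f = 3216/35049 = 0.09175725; Var(ȳ) = 0.90824275·347.3/3216 = 0.098082309.
Var(Ŷ) = 35049² · 0.098082309 = 1.2048749 × 10^8.
SE(Ŷ) = √(1.2048749 × 10^8) = 10977.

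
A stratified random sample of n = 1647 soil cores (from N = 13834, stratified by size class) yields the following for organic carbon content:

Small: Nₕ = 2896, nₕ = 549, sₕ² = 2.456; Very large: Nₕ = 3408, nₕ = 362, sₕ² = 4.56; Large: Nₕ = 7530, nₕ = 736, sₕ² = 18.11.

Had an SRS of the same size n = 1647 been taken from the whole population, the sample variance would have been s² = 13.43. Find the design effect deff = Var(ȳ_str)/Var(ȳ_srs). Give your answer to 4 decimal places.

1.0329

Var(ȳ_str) = Σ Wₕ²(1−fₕ)sₕ²/nₕ with Wₕ = Nₕ/13834:
  Small: (2896/13834)²·(1−549/2896)·2.456/549 = 1.5888106 × 10^-4
  Very large: (3408/13834)²·(1−362/3408)·4.56/362 = 6.8326664 × 10^-4
  Large: (7530/13834)²·(1−736/7530)·18.11/736 = 0.006577572
  → Var(ȳ_str) = 0.0074197197.
Var(ȳ_srs) = (1 − 1647/13834)·13.43/1647 = 0.0071834232.
deff = 0.0074197197 / 0.0071834232 = 1.0329.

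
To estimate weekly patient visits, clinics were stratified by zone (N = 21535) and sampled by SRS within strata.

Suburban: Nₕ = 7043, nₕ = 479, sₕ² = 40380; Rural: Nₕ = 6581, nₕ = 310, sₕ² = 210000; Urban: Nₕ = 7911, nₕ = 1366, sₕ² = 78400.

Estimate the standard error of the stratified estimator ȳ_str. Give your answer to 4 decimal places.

8.6657

Var(ȳ_str) = Σₕ Wₕ²(1 − fₕ)sₕ²/nₕ with Wₕ = Nₕ/N, N = 21535.
Suburban: Wₕ = 0.32704899; term = 0.32704899²·(1 − 0.06801079)·40380/479 = 8.4036375.
Rural: Wₕ = 0.30559554; term = 0.30559554²·(1 − 0.04710530)·210000/310 = 60.283234.
Urban: Wₕ = 0.36735547; term = 0.36735547²·(1 − 0.17267096)·78400/1366 = 6.4079136.
Sum = 75.094785.
SE = √(75.094785) = 8.6657.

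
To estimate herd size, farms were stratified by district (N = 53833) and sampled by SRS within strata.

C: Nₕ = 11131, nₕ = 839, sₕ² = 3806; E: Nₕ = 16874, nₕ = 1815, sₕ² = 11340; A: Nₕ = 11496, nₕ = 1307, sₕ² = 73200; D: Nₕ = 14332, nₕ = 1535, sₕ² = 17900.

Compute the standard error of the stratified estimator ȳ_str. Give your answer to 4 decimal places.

1.9310

Var(ȳ_str) = Σₕ Wₕ²(1 − fₕ)sₕ²/nₕ with Wₕ = Nₕ/N, N = 53833.
C: Wₕ = 0.20676908; term = 0.20676908²·(1 − 0.07537508)·3806/839 = 0.17932615.
E: Wₕ = 0.31345086; term = 0.31345086²·(1 − 0.10756193)·11340/1815 = 0.54783962.
A: Wₕ = 0.21354931; term = 0.21354931²·(1 − 0.11369172)·73200/1307 = 2.2636884.
D: Wₕ = 0.26623075; term = 0.26623075²·(1 − 0.10710299)·17900/1535 = 0.73801035.
Sum = 3.7288645.
SE = √(3.7288645) = 1.9310.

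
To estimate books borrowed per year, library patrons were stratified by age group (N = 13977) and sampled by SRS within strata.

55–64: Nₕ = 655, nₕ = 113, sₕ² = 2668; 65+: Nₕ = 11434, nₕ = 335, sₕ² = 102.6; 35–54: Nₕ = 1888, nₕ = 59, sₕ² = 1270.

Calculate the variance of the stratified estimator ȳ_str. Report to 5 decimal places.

0.62235

Var(ȳ_str) = Σₕ Wₕ²(1 − fₕ)sₕ²/nₕ with Wₕ = Nₕ/N, N = 13977.
55–64: Wₕ = 0.04686270; term = 0.04686270²·(1 − 0.17251908)·2668/113 = 0.042906199.
65+: Wₕ = 0.81805824; term = 0.81805824²·(1 − 0.02929858)·102.6/335 = 0.19895583.
35–54: Wₕ = 0.13507906; term = 0.13507906²·(1 − 0.03125000)·1270/59 = 0.38048669.
Sum = 0.62234872.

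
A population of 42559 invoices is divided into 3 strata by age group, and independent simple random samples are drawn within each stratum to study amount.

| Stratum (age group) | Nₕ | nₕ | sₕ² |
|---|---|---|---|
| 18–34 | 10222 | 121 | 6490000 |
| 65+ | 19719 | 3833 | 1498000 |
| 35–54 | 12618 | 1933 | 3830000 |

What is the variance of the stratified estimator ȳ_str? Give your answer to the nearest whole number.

3273

Var(ȳ_str) = Σₕ Wₕ²(1 − fₕ)sₕ²/nₕ with Wₕ = Nₕ/N, N = 42559.
18–34: Wₕ = 0.24018421; term = 0.24018421²·(1 − 0.01183721)·6490000/121 = 3057.5724.
65+: Wₕ = 0.46333326; term = 0.46333326²·(1 − 0.19438105)·1498000/3833 = 67.591115.
35–54: Wₕ = 0.29648253; term = 0.29648253²·(1 − 0.15319385)·3830000/1933 = 147.48544.
Sum = 3272.649.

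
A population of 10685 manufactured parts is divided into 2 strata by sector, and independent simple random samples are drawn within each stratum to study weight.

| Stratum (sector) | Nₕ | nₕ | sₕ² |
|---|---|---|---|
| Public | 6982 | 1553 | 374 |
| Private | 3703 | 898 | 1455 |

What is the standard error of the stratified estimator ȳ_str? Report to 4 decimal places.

Var(ȳ_str) = Σₕ Wₕ²(1 − fₕ)sₕ²/nₕ with Wₕ = Nₕ/N, N = 10685.
Public: Wₕ = 0.65343940; term = 0.65343940²·(1 − 0.22242910)·374/1553 = 0.079955949.
Private: Wₕ = 0.34656060; term = 0.34656060²·(1 − 0.24250608)·1455/898 = 0.14740906.
Sum = 0.22736501.
SE = √(0.22736501) = 0.4768.

0.4768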